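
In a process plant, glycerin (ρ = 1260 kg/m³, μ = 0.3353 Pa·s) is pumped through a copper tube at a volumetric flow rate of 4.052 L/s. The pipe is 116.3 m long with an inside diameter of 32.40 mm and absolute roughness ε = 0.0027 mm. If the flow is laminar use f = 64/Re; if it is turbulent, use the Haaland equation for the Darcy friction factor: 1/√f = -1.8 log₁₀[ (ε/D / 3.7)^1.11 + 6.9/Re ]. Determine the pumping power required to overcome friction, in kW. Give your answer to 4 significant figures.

P ≈ 23.67 kW

Q = 4.052 L/s = 4.052/1000 = 0.004052 m³/s.
Cross-sectional area A = πD²/4 = π(0.0324)²/4 = 0.0008245 m²; mean velocity V = Q/A = 0.004052/0.0008245 = 4.915 m/s.
Reynolds number Re = ρVD/μ = 1260 · 4.915 · 0.0324 / 0.335 = 598.4.
Re < 2300 → laminar flow, so f = 64/Re = 64/598.4 = 0.107 (the turbulent correlation is not needed).
Darcy-Weisbach: ΔP = f(L/D)(ρV²/2) = 0.107·(116.3/0.0324)·(1260·4.915²/2) = 0.107·3590·1.522e+04 = 5.842e+06 Pa.
Pumping power P = QΔP = 0.004052·5.842e+06 = 23672 W = 23.67 kW.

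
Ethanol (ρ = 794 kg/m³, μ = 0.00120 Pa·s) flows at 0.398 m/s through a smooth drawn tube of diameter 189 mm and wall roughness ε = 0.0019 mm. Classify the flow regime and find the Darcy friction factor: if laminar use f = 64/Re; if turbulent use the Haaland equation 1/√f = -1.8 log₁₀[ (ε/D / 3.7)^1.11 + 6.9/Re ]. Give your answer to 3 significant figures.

Re = ρVD/μ = 794·0.398·0.189/0.0012 = 4.977e+04.
Re > 4000 → turbulent. ε/D = 1.9e-06/0.189 = 1.01e-05; Haaland: 1/√f = -1.8 log₁₀[6.63e-07 + 0.000139] = 6.941, so f = 0.02076.

f ≈ 0.0208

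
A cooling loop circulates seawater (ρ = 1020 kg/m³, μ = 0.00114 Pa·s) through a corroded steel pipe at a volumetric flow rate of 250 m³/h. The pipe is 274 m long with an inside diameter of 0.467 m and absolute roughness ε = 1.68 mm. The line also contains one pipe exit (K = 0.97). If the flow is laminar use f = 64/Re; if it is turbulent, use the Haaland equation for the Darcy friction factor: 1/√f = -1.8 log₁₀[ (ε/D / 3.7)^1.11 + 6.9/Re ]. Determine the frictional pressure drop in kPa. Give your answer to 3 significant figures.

Q = 250 m³/h = 250/3600 = 0.06944 m³/s.
Cross-sectional area A = πD²/4 = π(0.467)²/4 = 0.1713 m²; mean velocity V = Q/A = 0.06944/0.1713 = 0.4054 m/s.
Reynolds number Re = ρVD/μ = 1020 · 0.4054 · 0.467 / 0.00114 = 1.694e+05.
Re > 4000 → turbulent. Relative roughness ε/D = 0.00168/0.467 = 0.0036. Haaland: 1/√f = -1.8 log₁₀[(0.0036/3.7)^1.11 + 6.9/1.694e+05] = -1.8 log₁₀[0.000453 + 4.07e-05] = 5.951, so f = 0.02824.
Total minor-loss coefficient ΣK = 1·0.97 = 0.97.
ΔP = [f·L/D + ΣK]·(ρV²/2) = [0.02824·274/0.467 + 0.97]·(1020·0.4054²/2) = [16.57 + 0.97]·83.83 = 1470 Pa.
ΔP = 1470 Pa = 1.47 kPa.

ΔP ≈ 1.47 kPa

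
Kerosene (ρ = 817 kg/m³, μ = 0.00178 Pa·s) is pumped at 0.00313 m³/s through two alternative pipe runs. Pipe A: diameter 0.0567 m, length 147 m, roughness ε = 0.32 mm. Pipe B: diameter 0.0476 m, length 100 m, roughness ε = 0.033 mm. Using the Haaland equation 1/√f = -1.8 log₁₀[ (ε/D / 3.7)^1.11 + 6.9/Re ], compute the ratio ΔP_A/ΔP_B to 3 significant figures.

Pipe A: V = Q/A = 0.00313/0.002525 = 1.24 m/s; Re = 3.226e+04; ε/D = 0.00564; Haaland → f = 0.0339; ΔP_A = f(L/D)(ρV²/2) = 5.518e+04 Pa.
Pipe B: V = Q/A = 0.00313/0.00178 = 1.759 m/s; Re = 3.843e+04; ε/D = 0.000693; Haaland → f = 0.02384; ΔP_B = f(L/D)(ρV²/2) = 6.331e+04 Pa.
ΔP_A/ΔP_B = 5.518e+04/6.331e+04 = 0.872.

ΔP_A/ΔP_B ≈ 0.872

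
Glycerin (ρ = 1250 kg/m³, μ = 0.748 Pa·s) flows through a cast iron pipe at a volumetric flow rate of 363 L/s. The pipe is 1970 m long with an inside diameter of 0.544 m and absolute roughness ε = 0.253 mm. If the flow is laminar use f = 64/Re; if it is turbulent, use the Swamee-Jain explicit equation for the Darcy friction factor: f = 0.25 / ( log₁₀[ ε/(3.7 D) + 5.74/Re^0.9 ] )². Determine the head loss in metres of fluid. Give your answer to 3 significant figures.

Q = 363 L/s = 363/1000 = 0.363 m³/s.
Cross-sectional area A = πD²/4 = π(0.544)²/4 = 0.2324 m²; mean velocity V = Q/A = 0.363/0.2324 = 1.562 m/s.
Reynolds number Re = ρVD/μ = 1250 · 1.562 · 0.544 / 0.748 = 1420.
Re < 2300 → laminar flow, so f = 64/Re = 64/1420 = 0.04508 (the turbulent correlation is not needed).
Darcy-Weisbach: ΔP = f(L/D)(ρV²/2) = 0.04508·(1970/0.544)·(1250·1.562²/2) = 0.04508·3621·1524 = 2.489e+05 Pa.
Head loss h_f = ΔP/(ρg) = 2.489e+05/(1250·9.81) = 20.3 m.

h_f ≈ 20.3 m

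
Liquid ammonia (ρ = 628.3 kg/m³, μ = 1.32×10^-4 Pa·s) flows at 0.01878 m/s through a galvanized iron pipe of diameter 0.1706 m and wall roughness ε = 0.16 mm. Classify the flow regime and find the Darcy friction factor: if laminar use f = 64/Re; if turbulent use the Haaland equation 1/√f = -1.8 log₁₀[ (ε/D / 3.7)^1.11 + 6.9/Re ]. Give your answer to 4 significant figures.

f ≈ 0.02911

Re = ρVD/μ = 628.3·0.01878·0.1706/0.000132 = 1.525e+04.
Re > 4000 → turbulent. ε/D = 0.00016/0.1706 = 0.000938; Haaland: 1/√f = -1.8 log₁₀[0.000102 + 0.000452] = 5.861, so f = 0.02911.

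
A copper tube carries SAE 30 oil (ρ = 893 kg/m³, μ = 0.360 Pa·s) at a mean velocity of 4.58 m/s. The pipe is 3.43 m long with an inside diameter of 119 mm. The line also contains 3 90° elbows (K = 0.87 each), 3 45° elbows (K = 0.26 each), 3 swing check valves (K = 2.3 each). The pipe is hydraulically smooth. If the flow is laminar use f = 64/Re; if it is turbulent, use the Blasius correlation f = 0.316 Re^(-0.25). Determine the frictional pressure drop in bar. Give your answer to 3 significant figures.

ΔP ≈ 1.09 bar

Reynolds number Re = ρVD/μ = 893 · 4.58 · 0.119 / 0.36 = 1352.
Re < 2300 → laminar flow, so f = 64/Re = 64/1352 = 0.04734 (the turbulent correlation is not needed).
Total minor-loss coefficient ΣK = 3·0.87 + 3·0.26 + 3·2.3 = 10.3.
ΔP = [f·L/D + ΣK]·(ρV²/2) = [0.04734·3.43/0.119 + 10.3]·(893·4.58²/2) = [1.364 + 10.3]·9366 = 1.092e+05 Pa.
ΔP = 1.092e+05 Pa = 1.09 bar.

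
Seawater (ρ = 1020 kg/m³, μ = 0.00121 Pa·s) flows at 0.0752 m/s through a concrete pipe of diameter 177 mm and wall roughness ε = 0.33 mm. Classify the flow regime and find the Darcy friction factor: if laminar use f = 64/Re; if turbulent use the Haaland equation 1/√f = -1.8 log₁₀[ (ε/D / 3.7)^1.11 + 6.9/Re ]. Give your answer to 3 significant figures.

Re = ρVD/μ = 1020·0.0752·0.177/0.00121 = 1.122e+04.
Re > 4000 → turbulent. ε/D = 0.00033/0.177 = 0.00186; Haaland: 1/√f = -1.8 log₁₀[0.000219 + 0.000615] = 5.542, so f = 0.03255.

f ≈ 0.0326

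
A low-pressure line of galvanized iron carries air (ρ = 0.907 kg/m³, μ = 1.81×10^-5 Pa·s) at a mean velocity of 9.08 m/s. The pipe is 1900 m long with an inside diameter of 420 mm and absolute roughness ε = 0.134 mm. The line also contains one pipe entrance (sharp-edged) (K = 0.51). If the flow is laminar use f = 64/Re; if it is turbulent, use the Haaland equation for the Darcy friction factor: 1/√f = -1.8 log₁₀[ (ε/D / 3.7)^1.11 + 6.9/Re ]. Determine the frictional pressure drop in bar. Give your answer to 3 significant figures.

Reynolds number Re = ρVD/μ = 0.907 · 9.08 · 0.42 / 1.81e-05 = 1.911e+05.
Re > 4000 → turbulent. Relative roughness ε/D = 0.000134/0.42 = 0.000319. Haaland: 1/√f = -1.8 log₁₀[(0.000319/3.7)^1.11 + 6.9/1.911e+05] = -1.8 log₁₀[3.08e-05 + 3.61e-05] = 7.514, so f = 0.01771.
Total minor-loss coefficient ΣK = 1·0.51 = 0.51.
ΔP = [f·L/D + ΣK]·(ρV²/2) = [0.01771·1900/0.42 + 0.51]·(0.907·9.08²/2) = [80.12 + 0.51]·37.39 = 3015 Pa.
ΔP = 3015 Pa = 0.0301 bar.

ΔP ≈ 0.0301 bar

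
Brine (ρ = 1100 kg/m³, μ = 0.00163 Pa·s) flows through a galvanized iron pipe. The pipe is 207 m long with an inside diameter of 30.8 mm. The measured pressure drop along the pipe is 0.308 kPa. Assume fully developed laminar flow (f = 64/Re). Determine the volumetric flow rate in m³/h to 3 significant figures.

Q ≈ 0.0726 m³/h

For laminar flow, f = 64/Re with Re = ρVD/μ, so Darcy-Weisbach reduces to ΔP = 32μLV/D². Solving for V: V = ΔP·D²/(32μL) = 308·(0.0308)²/(32·0.00163·207) = 0.02706 m/s.
Check: Re = ρVD/μ = 1100·0.02706·0.0308/0.00163 = 562.5 < 2300, so the laminar assumption holds.
Q = V·A = 0.02706·(π/4·0.0308²) = 2.016e-05 m³/s = 0.0726 m³/h.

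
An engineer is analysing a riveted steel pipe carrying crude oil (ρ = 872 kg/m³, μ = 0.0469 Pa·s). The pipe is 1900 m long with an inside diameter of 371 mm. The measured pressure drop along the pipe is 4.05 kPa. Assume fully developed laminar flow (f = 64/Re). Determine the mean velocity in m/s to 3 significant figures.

For laminar flow, f = 64/Re with Re = ρVD/μ, so Darcy-Weisbach reduces to ΔP = 32μLV/D². Solving for V: V = ΔP·D²/(32μL) = 4050·(0.371)²/(32·0.0469·1900) = 0.1955 m/s.
Check: Re = ρVD/μ = 872·0.1955·0.371/0.0469 = 1348 < 2300, so the laminar assumption holds.

V ≈ 0.195 m/s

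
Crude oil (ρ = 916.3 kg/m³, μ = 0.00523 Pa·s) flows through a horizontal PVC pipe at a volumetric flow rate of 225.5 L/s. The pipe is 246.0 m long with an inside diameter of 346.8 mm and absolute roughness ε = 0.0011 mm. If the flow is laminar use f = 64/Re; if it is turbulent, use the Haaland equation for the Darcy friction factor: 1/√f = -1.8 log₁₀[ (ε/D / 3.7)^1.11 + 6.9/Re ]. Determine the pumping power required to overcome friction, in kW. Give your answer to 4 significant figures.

Q = 225.5 L/s = 225.5/1000 = 0.2255 m³/s.
Cross-sectional area A = πD²/4 = π(0.3468)²/4 = 0.09446 m²; mean velocity V = Q/A = 0.2255/0.09446 = 2.387 m/s.
Reynolds number Re = ρVD/μ = 916.3 · 2.387 · 0.3468 / 0.00523 = 1.45e+05.
Re > 4000 → turbulent. Relative roughness ε/D = 1.1e-06/0.3468 = 3.17e-06. Haaland: 1/√f = -1.8 log₁₀[(3.17e-06/3.7)^1.11 + 6.9/1.45e+05] = -1.8 log₁₀[1.84e-07 + 4.76e-05] = 7.778, so f = 0.01653.
Darcy-Weisbach: ΔP = f(L/D)(ρV²/2) = 0.01653·(246/0.3468)·(916.3·2.387²/2) = 0.01653·709.3·2611 = 3.062e+04 Pa.
Pumping power P = QΔP = 0.2255·3.062e+04 = 6903.9 W = 6.904 kW.

P ≈ 6.904 kW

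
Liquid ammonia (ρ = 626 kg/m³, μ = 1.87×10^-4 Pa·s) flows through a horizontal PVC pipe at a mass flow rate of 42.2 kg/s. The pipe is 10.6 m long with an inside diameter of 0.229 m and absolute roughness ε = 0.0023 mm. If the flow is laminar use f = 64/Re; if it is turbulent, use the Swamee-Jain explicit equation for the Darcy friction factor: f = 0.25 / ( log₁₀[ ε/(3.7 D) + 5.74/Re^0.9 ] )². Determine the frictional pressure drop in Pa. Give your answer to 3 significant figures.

A = πD²/4 = π(0.229)²/4 = 0.04119 m²; mean velocity V = ṁ/(ρA) = 42.2/(626 · 0.04119) = 1.637 m/s.
Reynolds number Re = ρVD/μ = 626 · 1.637 · 0.229 / 0.000187 = 1.255e+06.
Re > 4000 → turbulent. Relative roughness ε/D = 2.3e-06/0.229 = 1e-05. Swamee-Jain: f = 0.25/(log₁₀[1e-05/3.7 + 5.74/1.255e+06^0.9])² = 0.25/(log₁₀[2.71e-06 + 1.86e-05])² = 0.25/(-4.671)² = 0.01146.
Darcy-Weisbach: ΔP = f(L/D)(ρV²/2) = 0.01146·(10.6/0.229)·(626·1.637²/2) = 0.01146·46.29·838.5 = 444.8 Pa.

ΔP ≈ 445 Pa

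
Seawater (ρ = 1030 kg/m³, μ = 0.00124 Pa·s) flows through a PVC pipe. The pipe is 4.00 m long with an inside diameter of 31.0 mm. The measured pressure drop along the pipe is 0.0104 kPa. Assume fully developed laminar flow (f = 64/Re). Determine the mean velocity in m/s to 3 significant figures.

For laminar flow, f = 64/Re with Re = ρVD/μ, so Darcy-Weisbach reduces to ΔP = 32μLV/D². Solving for V: V = ΔP·D²/(32μL) = 10.4·(0.031)²/(32·0.00124·4) = 0.06297 m/s.
Check: Re = ρVD/μ = 1030·0.06297·0.031/0.00124 = 1621 < 2300, so the laminar assumption holds.

V ≈ 0.0630 m/s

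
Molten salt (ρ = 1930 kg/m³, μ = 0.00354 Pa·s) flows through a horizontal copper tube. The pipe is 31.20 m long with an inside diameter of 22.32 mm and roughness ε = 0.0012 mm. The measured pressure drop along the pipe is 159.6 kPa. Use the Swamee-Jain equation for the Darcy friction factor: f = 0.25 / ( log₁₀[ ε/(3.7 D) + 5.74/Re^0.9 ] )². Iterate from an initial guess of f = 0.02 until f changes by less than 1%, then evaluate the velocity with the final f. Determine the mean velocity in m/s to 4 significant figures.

Rearranging Darcy-Weisbach: V = √(2·ΔP·D/(f·L·ρ)). With ε/D = 1.2e-06/0.02232 = 5.38e-05, iterate starting from f = 0.02:
  f = 0.02 → V = √(2·1.596e+05·0.02232/(0.02·31.2·1930)) = 2.432 m/s; Re = ρVD/μ = 2.96e+04; f → 0.02361
  f = 0.02361 → V = 2.238 m/s; Re = 2.724e+04; f → 0.02408
  f = 0.02408 → V = 2.217 m/s; Re = 2.697e+04; f → 0.02414
Converged (Δf/f < 1%). With the final f = 0.02414: V = √(2·1.596e+05·0.02232/(0.02414·31.2·1930)) = 2.214 m/s.

V ≈ 2.214 m/s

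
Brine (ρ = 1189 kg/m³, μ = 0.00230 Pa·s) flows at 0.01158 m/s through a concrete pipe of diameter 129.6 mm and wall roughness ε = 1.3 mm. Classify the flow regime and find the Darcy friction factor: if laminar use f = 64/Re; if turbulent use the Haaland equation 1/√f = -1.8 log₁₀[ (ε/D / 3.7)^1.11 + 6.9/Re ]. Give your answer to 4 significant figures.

f ≈ 0.08249

Re = ρVD/μ = 1189·0.01158·0.1296/0.0023 = 775.8.
Re < 2300 → laminar, so f = 64/Re = 0.08249 (roughness is irrelevant in laminar flow).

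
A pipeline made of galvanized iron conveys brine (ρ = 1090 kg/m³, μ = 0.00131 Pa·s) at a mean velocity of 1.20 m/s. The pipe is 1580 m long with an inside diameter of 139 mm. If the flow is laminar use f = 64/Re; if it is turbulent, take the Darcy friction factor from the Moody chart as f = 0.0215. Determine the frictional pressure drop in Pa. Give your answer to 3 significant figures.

Reynolds number Re = ρVD/μ = 1090 · 1.2 · 0.139 / 0.00131 = 1.388e+05.
Re > 4000 → turbulent; use the Moody-chart value f = 0.0215.
Darcy-Weisbach: ΔP = f(L/D)(ρV²/2) = 0.0215·(1580/0.139)·(1090·1.2²/2) = 0.0215·1.137e+04·784.8 = 1.918e+05 Pa.

ΔP ≈ 192000 Pa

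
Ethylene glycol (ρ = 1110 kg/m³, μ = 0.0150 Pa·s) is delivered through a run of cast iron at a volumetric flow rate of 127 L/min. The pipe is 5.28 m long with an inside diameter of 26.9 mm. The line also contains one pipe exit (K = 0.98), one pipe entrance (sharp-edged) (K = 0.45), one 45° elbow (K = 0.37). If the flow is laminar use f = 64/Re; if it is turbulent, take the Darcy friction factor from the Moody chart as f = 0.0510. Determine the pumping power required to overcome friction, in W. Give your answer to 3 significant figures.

P ≈ 192 W

Q = 127 L/min = 127/60000 = 0.002117 m³/s.
Cross-sectional area A = πD²/4 = π(0.0269)²/4 = 0.0005683 m²; mean velocity V = Q/A = 0.002117/0.0005683 = 3.724 m/s.
Reynolds number Re = ρVD/μ = 1110 · 3.724 · 0.0269 / 0.015 = 7414.
Re > 4000 → turbulent; use the Moody-chart value f = 0.0510.
Total minor-loss coefficient ΣK = 1·0.98 + 1·0.45 + 1·0.37 = 1.8.
ΔP = [f·L/D + ΣK]·(ρV²/2) = [0.051·5.28/0.0269 + 1.8]·(1110·3.724²/2) = [10.01 + 1.8]·7699 = 9.092e+04 Pa.
Pumping power P = QΔP = 0.002117·9.092e+04 = 192.5 W = 192 W.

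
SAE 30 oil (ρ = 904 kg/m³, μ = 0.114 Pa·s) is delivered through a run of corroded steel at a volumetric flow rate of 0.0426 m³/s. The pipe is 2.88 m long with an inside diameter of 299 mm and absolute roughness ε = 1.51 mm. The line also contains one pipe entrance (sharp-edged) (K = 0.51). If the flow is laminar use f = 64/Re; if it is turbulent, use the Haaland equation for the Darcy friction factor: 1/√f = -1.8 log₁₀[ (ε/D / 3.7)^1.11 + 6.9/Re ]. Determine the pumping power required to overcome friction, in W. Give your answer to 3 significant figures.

Cross-sectional area A = πD²/4 = π(0.299)²/4 = 0.07022 m²; mean velocity V = Q/A = 0.0426/0.07022 = 0.6067 m/s.
Reynolds number Re = ρVD/μ = 904 · 0.6067 · 0.299 / 0.114 = 1439.
Re < 2300 → laminar flow, so f = 64/Re = 64/1439 = 0.04449 (the turbulent correlation is not needed).
Total minor-loss coefficient ΣK = 1·0.51 = 0.51.
ΔP = [f·L/D + ΣK]·(ρV²/2) = [0.04449·2.88/0.299 + 0.51]·(904·0.6067²/2) = [0.4285 + 0.51]·166.4 = 156.2 Pa.
Pumping power P = QΔP = 0.0426·156.2 = 6.652 W = 6.65 W.

P ≈ 6.65 W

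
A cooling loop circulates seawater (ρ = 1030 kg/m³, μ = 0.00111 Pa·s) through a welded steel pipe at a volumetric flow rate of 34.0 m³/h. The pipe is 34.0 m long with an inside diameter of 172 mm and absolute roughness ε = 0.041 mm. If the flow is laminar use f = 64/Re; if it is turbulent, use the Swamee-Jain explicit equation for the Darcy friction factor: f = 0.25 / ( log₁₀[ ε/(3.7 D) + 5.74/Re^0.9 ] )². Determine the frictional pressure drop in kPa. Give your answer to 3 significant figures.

Q = 34.0 m³/h = 34.0/3600 = 0.009444 m³/s.
Cross-sectional area A = πD²/4 = π(0.172)²/4 = 0.02324 m²; mean velocity V = Q/A = 0.009444/0.02324 = 0.4065 m/s.
Reynolds number Re = ρVD/μ = 1030 · 0.4065 · 0.172 / 0.00111 = 6.487e+04.
Re > 4000 → turbulent. Relative roughness ε/D = 4.1e-05/0.172 = 0.000238. Swamee-Jain: f = 0.25/(log₁₀[0.000238/3.7 + 5.74/6.487e+04^0.9])² = 0.25/(log₁₀[6.44e-05 + 0.000268])² = 0.25/(-3.478)² = 0.02066.
Darcy-Weisbach: ΔP = f(L/D)(ρV²/2) = 0.02066·(34/0.172)·(1030·0.4065²/2) = 0.02066·197.7·85.09 = 347.5 Pa.
ΔP = 347.5 Pa = 0.348 kPa.

ΔP ≈ 0.348 kPa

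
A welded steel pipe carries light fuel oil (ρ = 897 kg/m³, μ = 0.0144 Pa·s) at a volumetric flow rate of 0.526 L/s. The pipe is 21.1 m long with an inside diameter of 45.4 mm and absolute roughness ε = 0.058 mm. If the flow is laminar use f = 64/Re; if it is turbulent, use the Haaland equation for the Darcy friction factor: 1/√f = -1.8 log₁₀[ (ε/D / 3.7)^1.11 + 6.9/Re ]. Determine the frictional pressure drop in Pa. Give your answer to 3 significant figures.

ΔP ≈ 1530 Pa

Q = 0.526 L/s = 0.526/1000 = 0.000526 m³/s.
Cross-sectional area A = πD²/4 = π(0.0454)²/4 = 0.001619 m²; mean velocity V = Q/A = 0.000526/0.001619 = 0.3249 m/s.
Reynolds number Re = ρVD/μ = 897 · 0.3249 · 0.0454 / 0.0144 = 918.9.
Re < 2300 → laminar flow, so f = 64/Re = 64/918.9 = 0.06965 (the turbulent correlation is not needed).
Darcy-Weisbach: ΔP = f(L/D)(ρV²/2) = 0.06965·(21.1/0.0454)·(897·0.3249²/2) = 0.06965·464.8·47.35 = 1533 Pa.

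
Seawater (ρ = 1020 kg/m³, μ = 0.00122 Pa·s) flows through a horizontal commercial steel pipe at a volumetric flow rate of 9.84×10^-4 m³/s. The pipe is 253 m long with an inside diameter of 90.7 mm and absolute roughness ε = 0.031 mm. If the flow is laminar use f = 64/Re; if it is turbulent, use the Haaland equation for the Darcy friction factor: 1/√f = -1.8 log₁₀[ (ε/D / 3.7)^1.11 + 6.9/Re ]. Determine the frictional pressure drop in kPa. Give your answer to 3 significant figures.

ΔP ≈ 0.994 kPa

Cross-sectional area A = πD²/4 = π(0.0907)²/4 = 0.006461 m²; mean velocity V = Q/A = 0.000984/0.006461 = 0.1523 m/s.
Reynolds number Re = ρVD/μ = 1020 · 0.1523 · 0.0907 / 0.00122 = 1.155e+04.
Re > 4000 → turbulent. Relative roughness ε/D = 3.1e-05/0.0907 = 0.000342. Haaland: 1/√f = -1.8 log₁₀[(0.000342/3.7)^1.11 + 6.9/1.155e+04] = -1.8 log₁₀[3.32e-05 + 0.000597] = 5.76, so f = 0.03014.
Darcy-Weisbach: ΔP = f(L/D)(ρV²/2) = 0.03014·(253/0.0907)·(1020·0.1523²/2) = 0.03014·2789·11.83 = 994.4 Pa.
ΔP = 994.4 Pa = 0.994 kPa.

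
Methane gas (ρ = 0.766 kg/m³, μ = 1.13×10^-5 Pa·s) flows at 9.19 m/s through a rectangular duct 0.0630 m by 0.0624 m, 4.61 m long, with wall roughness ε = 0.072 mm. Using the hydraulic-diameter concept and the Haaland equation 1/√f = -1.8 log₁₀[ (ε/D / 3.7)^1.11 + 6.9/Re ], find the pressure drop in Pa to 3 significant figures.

ΔP ≈ 59.4 Pa

Hydraulic diameter D_h = 4A/P = 4·(0.063·0.0624)/(2·(0.063+0.0624)) = 0.01572/0.2508 = 0.0627 m.
Re = ρVD_h/μ = 0.766·9.19·0.0627/1.13e-05 = 3.906e+04.
ε/D_h = 7.2e-05/0.0627 = 0.00115; Haaland gives 1/√f = -1.8 log₁₀[0.000128+0.000177] = 6.33, so f = 0.02496.
ΔP = f(L/D_h)(ρV²/2) = 0.02496·4.61/0.0627·32.35 = 59.35 Pa.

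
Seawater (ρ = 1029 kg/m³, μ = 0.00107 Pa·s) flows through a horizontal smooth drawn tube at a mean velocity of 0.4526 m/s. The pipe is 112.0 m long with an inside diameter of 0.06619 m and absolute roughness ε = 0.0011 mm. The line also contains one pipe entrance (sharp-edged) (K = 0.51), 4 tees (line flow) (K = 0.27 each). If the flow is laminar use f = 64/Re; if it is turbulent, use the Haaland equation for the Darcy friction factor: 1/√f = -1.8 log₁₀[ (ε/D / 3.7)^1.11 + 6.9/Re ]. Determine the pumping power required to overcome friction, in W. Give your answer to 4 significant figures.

P ≈ 6.807 W

Reynolds number Re = ρVD/μ = 1029 · 0.4526 · 0.06619 / 0.00107 = 2.881e+04.
Re > 4000 → turbulent. Relative roughness ε/D = 1.1e-06/0.06619 = 1.66e-05. Haaland: 1/√f = -1.8 log₁₀[(1.66e-05/3.7)^1.11 + 6.9/2.881e+04] = -1.8 log₁₀[1.16e-06 + 0.00024] = 6.513, so f = 0.02357.
Total minor-loss coefficient ΣK = 1·0.51 + 4·0.27 = 1.59.
ΔP = [f·L/D + ΣK]·(ρV²/2) = [0.02357·112/0.06619 + 1.59]·(1029·0.4526²/2) = [39.88 + 1.59]·105.4 = 4371 Pa.
Q = V·A = 0.4526·0.003441 = 0.001557 m³/s.
Pumping power P = QΔP = 0.001557·4371 = 6.8074 W = 6.807 W.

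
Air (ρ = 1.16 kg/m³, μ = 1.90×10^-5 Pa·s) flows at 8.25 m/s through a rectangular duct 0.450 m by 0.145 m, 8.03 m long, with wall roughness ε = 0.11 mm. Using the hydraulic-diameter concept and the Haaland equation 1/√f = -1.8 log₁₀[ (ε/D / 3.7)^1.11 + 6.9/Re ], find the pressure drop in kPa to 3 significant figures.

ΔP ≈ 0.0287 kPa

Hydraulic diameter D_h = 4A/P = 4·(0.45·0.145)/(2·(0.45+0.145)) = 0.261/1.19 = 0.2193 m.
Re = ρVD_h/μ = 1.16·8.25·0.2193/1.9e-05 = 1.105e+05.
ε/D_h = 0.00011/0.2193 = 0.000502; Haaland gives 1/√f = -1.8 log₁₀[5.09e-05+6.25e-05] = 7.102, so f = 0.01983.
ΔP = f(L/D_h)(ρV²/2) = 0.01983·8.03/0.2193·39.48 = 28.65 Pa.
ΔP = 0.0287 kPa.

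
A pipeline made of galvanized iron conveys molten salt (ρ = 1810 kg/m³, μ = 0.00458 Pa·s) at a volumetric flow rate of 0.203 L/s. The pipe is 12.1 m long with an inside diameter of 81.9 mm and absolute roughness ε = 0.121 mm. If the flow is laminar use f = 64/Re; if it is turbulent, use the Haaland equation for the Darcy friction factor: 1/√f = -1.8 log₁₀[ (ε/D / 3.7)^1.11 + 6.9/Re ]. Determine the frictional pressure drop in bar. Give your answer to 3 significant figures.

ΔP ≈ 1.02×10^-4 bar

Q = 0.203 L/s = 0.203/1000 = 0.000203 m³/s.
Cross-sectional area A = πD²/4 = π(0.0819)²/4 = 0.005268 m²; mean velocity V = Q/A = 0.000203/0.005268 = 0.03853 m/s.
Reynolds number Re = ρVD/μ = 1810 · 0.03853 · 0.0819 / 0.00458 = 1247.
Re < 2300 → laminar flow, so f = 64/Re = 64/1247 = 0.05132 (the turbulent correlation is not needed).
Darcy-Weisbach: ΔP = f(L/D)(ρV²/2) = 0.05132·(12.1/0.0819)·(1810·0.03853²/2) = 0.05132·147.7·1.344 = 10.19 Pa.
ΔP = 10.19 Pa = 1.02×10^-4 bar.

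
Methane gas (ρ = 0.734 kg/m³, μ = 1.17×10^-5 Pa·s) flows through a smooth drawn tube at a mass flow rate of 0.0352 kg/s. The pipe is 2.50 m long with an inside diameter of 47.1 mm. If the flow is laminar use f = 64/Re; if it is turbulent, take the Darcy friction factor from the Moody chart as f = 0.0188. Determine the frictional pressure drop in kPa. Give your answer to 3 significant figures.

ΔP ≈ 0.277 kPa

A = πD²/4 = π(0.0471)²/4 = 0.001742 m²; mean velocity V = ṁ/(ρA) = 0.0352/(0.734 · 0.001742) = 27.52 m/s.
Reynolds number Re = ρVD/μ = 0.734 · 27.52 · 0.0471 / 1.17e-05 = 8.133e+04.
Re > 4000 → turbulent; use the Moody-chart value f = 0.0188.
Darcy-Weisbach: ΔP = f(L/D)(ρV²/2) = 0.0188·(2.5/0.0471)·(0.734·27.52²/2) = 0.0188·53.08·278 = 277.4 Pa.
ΔP = 277.4 Pa = 0.277 kPa.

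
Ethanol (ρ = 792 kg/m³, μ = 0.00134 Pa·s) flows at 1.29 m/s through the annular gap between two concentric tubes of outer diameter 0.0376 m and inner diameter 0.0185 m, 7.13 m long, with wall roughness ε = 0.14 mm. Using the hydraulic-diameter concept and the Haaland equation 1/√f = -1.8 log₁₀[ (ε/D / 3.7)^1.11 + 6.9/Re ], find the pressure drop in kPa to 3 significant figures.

Hydraulic diameter D_h = 4A/P = D_o - D_i = 0.0376 - 0.0185 = 0.0191 m.
Re = ρVD_h/μ = 792·1.29·0.0191/0.00134 = 1.456e+04.
ε/D_h = 0.00014/0.0191 = 0.00733; Haaland gives 1/√f = -1.8 log₁₀[0.000999+0.000474] = 5.097, so f = 0.03849.
ΔP = f(L/D_h)(ρV²/2) = 0.03849·7.13/0.0191·659 = 9468 Pa.
ΔP = 9.47 kPa.

ΔP ≈ 9.47 kPa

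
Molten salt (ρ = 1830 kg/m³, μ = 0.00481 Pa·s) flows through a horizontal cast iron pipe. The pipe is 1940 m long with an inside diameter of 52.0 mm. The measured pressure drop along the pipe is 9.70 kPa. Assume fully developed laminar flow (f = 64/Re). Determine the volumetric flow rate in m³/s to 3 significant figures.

For laminar flow, f = 64/Re with Re = ρVD/μ, so Darcy-Weisbach reduces to ΔP = 32μLV/D². Solving for V: V = ΔP·D²/(32μL) = 9700·(0.052)²/(32·0.00481·1940) = 0.08784 m/s.
Check: Re = ρVD/μ = 1830·0.08784·0.052/0.00481 = 1738 < 2300, so the laminar assumption holds.
Q = V·A = 0.08784·(π/4·0.052²) = 0.0001865 m³/s = 1.87×10^-4 m³/s.

Q ≈ 1.87×10^-4 m³/s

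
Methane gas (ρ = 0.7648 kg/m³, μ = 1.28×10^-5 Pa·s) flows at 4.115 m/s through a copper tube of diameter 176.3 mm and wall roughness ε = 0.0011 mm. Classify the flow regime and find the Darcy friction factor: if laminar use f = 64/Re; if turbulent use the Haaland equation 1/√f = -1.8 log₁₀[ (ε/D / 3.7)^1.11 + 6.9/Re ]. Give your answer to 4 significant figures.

f ≈ 0.02141

Re = ρVD/μ = 0.7648·4.115·0.1763/1.28e-05 = 4.335e+04.
Re > 4000 → turbulent. ε/D = 1.1e-06/0.1763 = 6.24e-06; Haaland: 1/√f = -1.8 log₁₀[3.91e-07 + 0.000159] = 6.835, so f = 0.02141.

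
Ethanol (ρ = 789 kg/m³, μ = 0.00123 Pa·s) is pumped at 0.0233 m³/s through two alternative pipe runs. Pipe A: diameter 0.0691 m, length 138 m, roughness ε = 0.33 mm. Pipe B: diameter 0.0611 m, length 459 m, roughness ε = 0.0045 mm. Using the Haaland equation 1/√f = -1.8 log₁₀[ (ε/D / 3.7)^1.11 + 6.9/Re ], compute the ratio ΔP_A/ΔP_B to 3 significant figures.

ΔP_A/ΔP_B ≈ 0.331

Pipe A: V = Q/A = 0.0233/0.00375 = 6.213 m/s; Re = 2.754e+05; ε/D = 0.00478; Haaland → f = 0.03033; ΔP_A = f(L/D)(ρV²/2) = 9.226e+05 Pa.
Pipe B: V = Q/A = 0.0233/0.002932 = 7.947 m/s; Re = 3.115e+05; ε/D = 7.36e-05; Haaland → f = 0.01491; ΔP_B = f(L/D)(ρV²/2) = 2.79e+06 Pa.
ΔP_A/ΔP_B = 9.226e+05/2.79e+06 = 0.331.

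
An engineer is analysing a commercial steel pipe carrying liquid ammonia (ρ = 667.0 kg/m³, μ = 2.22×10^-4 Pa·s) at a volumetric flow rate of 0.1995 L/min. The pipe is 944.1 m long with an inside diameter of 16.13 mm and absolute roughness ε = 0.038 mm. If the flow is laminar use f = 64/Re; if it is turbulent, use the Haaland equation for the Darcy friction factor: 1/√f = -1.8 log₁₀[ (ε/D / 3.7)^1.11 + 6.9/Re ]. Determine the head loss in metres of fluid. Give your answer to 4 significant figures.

h_f ≈ 0.06410 m

Q = 0.1995 L/min = 0.1995/60000 = 3.325e-06 m³/s.
Cross-sectional area A = πD²/4 = π(0.01613)²/4 = 0.0002043 m²; mean velocity V = Q/A = 3.325e-06/0.0002043 = 0.01627 m/s.
Reynolds number Re = ρVD/μ = 667 · 0.01627 · 0.01613 / 0.000222 = 788.6.
Re < 2300 → laminar flow, so f = 64/Re = 64/788.6 = 0.08116 (the turbulent correlation is not needed).
Darcy-Weisbach: ΔP = f(L/D)(ρV²/2) = 0.08116·(944.1/0.01613)·(667·0.01627²/2) = 0.08116·5.853e+04·0.0883 = 419.5 Pa.
Head loss h_f = ΔP/(ρg) = 419.5/(667·9.81) = 0.06410 m.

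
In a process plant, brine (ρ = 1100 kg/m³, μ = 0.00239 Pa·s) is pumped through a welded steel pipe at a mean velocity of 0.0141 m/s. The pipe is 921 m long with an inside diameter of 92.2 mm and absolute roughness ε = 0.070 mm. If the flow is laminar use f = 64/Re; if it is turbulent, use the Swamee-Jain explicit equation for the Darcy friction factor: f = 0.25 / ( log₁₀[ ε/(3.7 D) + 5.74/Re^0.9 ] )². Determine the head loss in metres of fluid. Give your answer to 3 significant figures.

h_f ≈ 0.0108 m

Reynolds number Re = ρVD/μ = 1100 · 0.0141 · 0.0922 / 0.00239 = 598.3.
Re < 2300 → laminar flow, so f = 64/Re = 64/598.3 = 0.107 (the turbulent correlation is not needed).
Darcy-Weisbach: ΔP = f(L/D)(ρV²/2) = 0.107·(921/0.0922)·(1100·0.0141²/2) = 0.107·9989·0.1093 = 116.8 Pa.
Head loss h_f = ΔP/(ρg) = 116.8/(1100·9.81) = 0.0108 m.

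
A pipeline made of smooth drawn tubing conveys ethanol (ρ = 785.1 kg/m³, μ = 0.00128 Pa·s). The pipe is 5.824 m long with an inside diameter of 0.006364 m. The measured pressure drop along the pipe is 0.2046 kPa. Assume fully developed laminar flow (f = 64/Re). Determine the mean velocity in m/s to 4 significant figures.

For laminar flow, f = 64/Re with Re = ρVD/μ, so Darcy-Weisbach reduces to ΔP = 32μLV/D². Solving for V: V = ΔP·D²/(32μL) = 204.6·(0.006364)²/(32·0.00128·5.824) = 0.03474 m/s.
Check: Re = ρVD/μ = 785.1·0.03474·0.006364/0.00128 = 135.6 < 2300, so the laminar assumption holds.

V ≈ 0.03474 m/s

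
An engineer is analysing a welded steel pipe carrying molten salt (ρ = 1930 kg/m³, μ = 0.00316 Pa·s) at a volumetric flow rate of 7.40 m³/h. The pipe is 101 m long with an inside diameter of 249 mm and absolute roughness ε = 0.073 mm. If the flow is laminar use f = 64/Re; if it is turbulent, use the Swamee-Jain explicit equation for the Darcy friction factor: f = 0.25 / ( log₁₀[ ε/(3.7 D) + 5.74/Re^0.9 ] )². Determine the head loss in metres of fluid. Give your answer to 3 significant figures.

Q = 7.40 m³/h = 7.40/3600 = 0.002056 m³/s.
Cross-sectional area A = πD²/4 = π(0.249)²/4 = 0.0487 m²; mean velocity V = Q/A = 0.002056/0.0487 = 0.04221 m/s.
Reynolds number Re = ρVD/μ = 1930 · 0.04221 · 0.249 / 0.00316 = 6420.
Re > 4000 → turbulent. Relative roughness ε/D = 7.3e-05/0.249 = 0.000293. Swamee-Jain: f = 0.25/(log₁₀[0.000293/3.7 + 5.74/6420^0.9])² = 0.25/(log₁₀[7.92e-05 + 0.00215])² = 0.25/(-2.652)² = 0.03554.
Darcy-Weisbach: ΔP = f(L/D)(ρV²/2) = 0.03554·(101/0.249)·(1930·0.04221²/2) = 0.03554·405.6·1.72 = 24.79 Pa.
Head loss h_f = ΔP/(ρg) = 24.79/(1930·9.81) = 0.00131 m.

h_f ≈ 0.00131 m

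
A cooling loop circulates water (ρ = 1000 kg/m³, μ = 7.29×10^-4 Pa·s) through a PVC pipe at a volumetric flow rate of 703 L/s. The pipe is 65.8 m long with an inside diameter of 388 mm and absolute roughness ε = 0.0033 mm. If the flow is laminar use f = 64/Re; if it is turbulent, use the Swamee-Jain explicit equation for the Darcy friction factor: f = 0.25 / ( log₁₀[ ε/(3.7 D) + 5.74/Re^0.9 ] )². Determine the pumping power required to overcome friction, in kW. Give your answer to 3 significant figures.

P ≈ 21.2 kW

Q = 703 L/s = 703/1000 = 0.703 m³/s.
Cross-sectional area A = πD²/4 = π(0.388)²/4 = 0.1182 m²; mean velocity V = Q/A = 0.703/0.1182 = 5.946 m/s.
Reynolds number Re = ρVD/μ = 1000 · 5.946 · 0.388 / 0.000729 = 3.165e+06.
Re > 4000 → turbulent. Relative roughness ε/D = 3.3e-06/0.388 = 8.51e-06. Swamee-Jain: f = 0.25/(log₁₀[8.51e-06/3.7 + 5.74/3.165e+06^0.9])² = 0.25/(log₁₀[2.3e-06 + 8.1e-06])² = 0.25/(-4.983)² = 0.01007.
Darcy-Weisbach: ΔP = f(L/D)(ρV²/2) = 0.01007·(65.8/0.388)·(1000·5.946²/2) = 0.01007·169.6·1.768e+04 = 3.018e+04 Pa.
Pumping power P = QΔP = 0.703·3.018e+04 = 21220 W = 21.2 kW.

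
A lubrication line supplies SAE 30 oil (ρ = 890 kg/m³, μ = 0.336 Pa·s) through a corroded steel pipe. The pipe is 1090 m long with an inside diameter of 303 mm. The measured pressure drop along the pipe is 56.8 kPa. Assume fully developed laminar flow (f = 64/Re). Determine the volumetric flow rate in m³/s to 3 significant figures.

Q ≈ 0.0321 m³/s

For laminar flow, f = 64/Re with Re = ρVD/μ, so Darcy-Weisbach reduces to ΔP = 32μLV/D². Solving for V: V = ΔP·D²/(32μL) = 5.68e+04·(0.303)²/(32·0.336·1090) = 0.445 m/s.
Check: Re = ρVD/μ = 890·0.445·0.303/0.336 = 357.1 < 2300, so the laminar assumption holds.
Q = V·A = 0.445·(π/4·0.303²) = 0.03208 m³/s = 0.0321 m³/s.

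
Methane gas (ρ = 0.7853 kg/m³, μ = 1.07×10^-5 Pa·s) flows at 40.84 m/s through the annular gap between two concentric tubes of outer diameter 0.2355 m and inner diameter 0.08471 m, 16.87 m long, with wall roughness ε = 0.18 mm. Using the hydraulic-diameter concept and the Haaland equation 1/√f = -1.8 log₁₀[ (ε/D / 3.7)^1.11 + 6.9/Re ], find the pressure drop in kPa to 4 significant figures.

Hydraulic diameter D_h = 4A/P = D_o - D_i = 0.2355 - 0.08471 = 0.1508 m.
Re = ρVD_h/μ = 0.7853·40.84·0.1508/1.07e-05 = 4.52e+05.
ε/D_h = 0.00018/0.1508 = 0.00119; Haaland gives 1/√f = -1.8 log₁₀[0.000133+1.53e-05] = 6.891, so f = 0.02106.
ΔP = f(L/D_h)(ρV²/2) = 0.02106·16.87/0.1508·654.9 = 1543 Pa.
ΔP = 1.543 kPa.

ΔP ≈ 1.543 kPa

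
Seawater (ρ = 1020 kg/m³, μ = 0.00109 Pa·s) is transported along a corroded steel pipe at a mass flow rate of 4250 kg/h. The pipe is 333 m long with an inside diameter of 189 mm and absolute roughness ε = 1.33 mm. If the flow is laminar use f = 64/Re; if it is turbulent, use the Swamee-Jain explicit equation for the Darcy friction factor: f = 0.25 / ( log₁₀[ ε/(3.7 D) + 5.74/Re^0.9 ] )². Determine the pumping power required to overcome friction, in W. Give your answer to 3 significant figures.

P ≈ 0.0757 W

ṁ = 4250 kg/h = 4250/3600 = 1.181 kg/s.
A = πD²/4 = π(0.189)²/4 = 0.02806 m²; mean velocity V = ṁ/(ρA) = 1.181/(1020 · 0.02806) = 0.04125 m/s.
Reynolds number Re = ρVD/μ = 1020 · 0.04125 · 0.189 / 0.00109 = 7296.
Re > 4000 → turbulent. Relative roughness ε/D = 0.00133/0.189 = 0.00704. Swamee-Jain: f = 0.25/(log₁₀[0.00704/3.7 + 5.74/7296^0.9])² = 0.25/(log₁₀[0.0019 + 0.00191])² = 0.25/(-2.418)² = 0.04275.
Darcy-Weisbach: ΔP = f(L/D)(ρV²/2) = 0.04275·(333/0.189)·(1020·0.04125²/2) = 0.04275·1762·0.868 = 65.38 Pa.
Q = ṁ/ρ = 1.181/1020 = 0.001157 m³/s.
Pumping power P = QΔP = 0.001157·65.38 = 0.07567 W = 0.0757 W.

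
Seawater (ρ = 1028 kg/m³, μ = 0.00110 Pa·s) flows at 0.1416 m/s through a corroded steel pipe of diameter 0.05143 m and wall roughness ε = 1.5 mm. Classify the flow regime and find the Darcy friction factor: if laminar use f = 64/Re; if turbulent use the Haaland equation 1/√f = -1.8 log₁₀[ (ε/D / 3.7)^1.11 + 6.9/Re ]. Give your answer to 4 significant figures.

Re = ρVD/μ = 1028·0.1416·0.05143/0.0011 = 6806.
Re > 4000 → turbulent. ε/D = 0.0015/0.05143 = 0.0292; Haaland: 1/√f = -1.8 log₁₀[0.00463 + 0.00101] = 4.048, so f = 0.06104.

f ≈ 0.06104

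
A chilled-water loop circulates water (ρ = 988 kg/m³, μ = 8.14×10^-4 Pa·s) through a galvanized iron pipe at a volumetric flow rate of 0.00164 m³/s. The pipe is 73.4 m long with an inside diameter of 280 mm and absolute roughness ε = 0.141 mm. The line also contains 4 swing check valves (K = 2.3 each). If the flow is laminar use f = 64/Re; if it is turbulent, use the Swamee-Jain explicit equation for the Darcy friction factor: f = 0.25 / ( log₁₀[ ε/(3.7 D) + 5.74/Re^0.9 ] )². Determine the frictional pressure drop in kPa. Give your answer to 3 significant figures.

Cross-sectional area A = πD²/4 = π(0.28)²/4 = 0.06158 m²; mean velocity V = Q/A = 0.00164/0.06158 = 0.02663 m/s.
Reynolds number Re = ρVD/μ = 988 · 0.02663 · 0.28 / 0.000814 = 9052.
Re > 4000 → turbulent. Relative roughness ε/D = 0.000141/0.28 = 0.000504. Swamee-Jain: f = 0.25/(log₁₀[0.000504/3.7 + 5.74/9052^0.9])² = 0.25/(log₁₀[0.000136 + 0.00158])² = 0.25/(-2.766)² = 0.03267.
Total minor-loss coefficient ΣK = 4·2.3 = 9.2.
ΔP = [f·L/D + ΣK]·(ρV²/2) = [0.03267·73.4/0.28 + 9.2]·(988·0.02663²/2) = [8.565 + 9.2]·0.3504 = 6.225 Pa.
ΔP = 6.225 Pa = 0.00623 kPa.

ΔP ≈ 0.00623 kPa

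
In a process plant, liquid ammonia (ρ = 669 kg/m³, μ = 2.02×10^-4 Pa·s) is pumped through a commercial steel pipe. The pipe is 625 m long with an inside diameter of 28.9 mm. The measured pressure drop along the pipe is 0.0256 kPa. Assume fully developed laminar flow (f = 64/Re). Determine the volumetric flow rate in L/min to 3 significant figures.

Q ≈ 0.208 L/min

For laminar flow, f = 64/Re with Re = ρVD/μ, so Darcy-Weisbach reduces to ΔP = 32μLV/D². Solving for V: V = ΔP·D²/(32μL) = 25.6·(0.0289)²/(32·0.000202·625) = 0.005292 m/s.
Check: Re = ρVD/μ = 669·0.005292·0.0289/0.000202 = 506.6 < 2300, so the laminar assumption holds.
Q = V·A = 0.005292·(π/4·0.0289²) = 3.472e-06 m³/s = 0.208 L/min.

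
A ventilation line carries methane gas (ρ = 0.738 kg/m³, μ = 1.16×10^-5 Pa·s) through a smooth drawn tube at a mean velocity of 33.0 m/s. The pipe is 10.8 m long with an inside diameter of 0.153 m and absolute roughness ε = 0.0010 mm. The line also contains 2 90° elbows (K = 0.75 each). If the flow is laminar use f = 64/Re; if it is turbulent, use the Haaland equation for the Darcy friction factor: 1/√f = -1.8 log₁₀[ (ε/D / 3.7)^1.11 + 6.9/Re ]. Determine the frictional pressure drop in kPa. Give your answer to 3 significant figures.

ΔP ≈ 1.01 kPa

Reynolds number Re = ρVD/μ = 0.738 · 33 · 0.153 / 1.16e-05 = 3.212e+05.
Re > 4000 → turbulent. Relative roughness ε/D = 1e-06/0.153 = 6.54e-06. Haaland: 1/√f = -1.8 log₁₀[(6.54e-06/3.7)^1.11 + 6.9/3.212e+05] = -1.8 log₁₀[4.11e-07 + 2.15e-05] = 8.387, so f = 0.01421.
Total minor-loss coefficient ΣK = 2·0.75 = 1.5.
ΔP = [f·L/D + ΣK]·(ρV²/2) = [0.01421·10.8/0.153 + 1.5]·(0.738·33²/2) = [1.003 + 1.5]·401.8 = 1006 Pa.
ΔP = 1006 Pa = 1.01 kPa.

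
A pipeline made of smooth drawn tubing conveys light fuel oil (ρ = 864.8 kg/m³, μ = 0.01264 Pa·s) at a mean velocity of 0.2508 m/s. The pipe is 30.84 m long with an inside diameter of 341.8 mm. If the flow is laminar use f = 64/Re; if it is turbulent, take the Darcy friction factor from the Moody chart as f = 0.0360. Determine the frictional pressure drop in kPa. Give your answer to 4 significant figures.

Reynolds number Re = ρVD/μ = 864.8 · 0.2508 · 0.3418 / 0.0126 = 5865.
Re > 4000 → turbulent; use the Moody-chart value f = 0.0360.
Darcy-Weisbach: ΔP = f(L/D)(ρV²/2) = 0.036·(30.84/0.3418)·(864.8·0.2508²/2) = 0.036·90.23·27.2 = 88.35 Pa.
ΔP = 88.35 Pa = 0.08835 kPa.

ΔP ≈ 0.08835 kPa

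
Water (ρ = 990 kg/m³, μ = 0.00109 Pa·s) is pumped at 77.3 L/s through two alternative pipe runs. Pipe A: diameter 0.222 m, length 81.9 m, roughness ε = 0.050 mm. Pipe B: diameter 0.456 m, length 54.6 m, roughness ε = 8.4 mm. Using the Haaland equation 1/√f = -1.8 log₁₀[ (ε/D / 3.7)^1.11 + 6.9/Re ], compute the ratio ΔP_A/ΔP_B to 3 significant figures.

Pipe A: V = Q/A = 0.0773/0.03871 = 1.997 m/s; Re = 4.027e+05; ε/D = 0.000225; Haaland → f = 0.0158; ΔP_A = f(L/D)(ρV²/2) = 1.151e+04 Pa.
Pipe B: V = Q/A = 0.0773/0.1633 = 0.4733 m/s; Re = 1.96e+05; ε/D = 0.0184; Haaland → f = 0.04744; ΔP_B = f(L/D)(ρV²/2) = 629.9 Pa.
ΔP_A/ΔP_B = 1.151e+04/629.9 = 18.3.

ΔP_A/ΔP_B ≈ 18.3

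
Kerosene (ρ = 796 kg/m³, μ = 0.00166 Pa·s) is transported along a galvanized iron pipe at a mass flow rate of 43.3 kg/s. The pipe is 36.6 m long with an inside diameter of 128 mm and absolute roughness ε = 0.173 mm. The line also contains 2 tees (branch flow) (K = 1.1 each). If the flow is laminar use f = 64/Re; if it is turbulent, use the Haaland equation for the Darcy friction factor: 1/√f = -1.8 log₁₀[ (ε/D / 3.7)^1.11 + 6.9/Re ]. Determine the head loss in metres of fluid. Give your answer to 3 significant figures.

A = πD²/4 = π(0.128)²/4 = 0.01287 m²; mean velocity V = ṁ/(ρA) = 43.3/(796 · 0.01287) = 4.227 m/s.
Reynolds number Re = ρVD/μ = 796 · 4.227 · 0.128 / 0.00166 = 2.595e+05.
Re > 4000 → turbulent. Relative roughness ε/D = 0.000173/0.128 = 0.00135. Haaland: 1/√f = -1.8 log₁₀[(0.00135/3.7)^1.11 + 6.9/2.595e+05] = -1.8 log₁₀[0.000153 + 2.66e-05] = 6.743, so f = 0.022.
Total minor-loss coefficient ΣK = 2·1.1 = 2.2.
ΔP = [f·L/D + ΣK]·(ρV²/2) = [0.022·36.6/0.128 + 2.2]·(796·4.227²/2) = [6.29 + 2.2]·7112 = 6.038e+04 Pa.
Head loss h_f = ΔP/(ρg) = 6.038e+04/(796·9.81) = 7.73 m.

h_f ≈ 7.73 m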